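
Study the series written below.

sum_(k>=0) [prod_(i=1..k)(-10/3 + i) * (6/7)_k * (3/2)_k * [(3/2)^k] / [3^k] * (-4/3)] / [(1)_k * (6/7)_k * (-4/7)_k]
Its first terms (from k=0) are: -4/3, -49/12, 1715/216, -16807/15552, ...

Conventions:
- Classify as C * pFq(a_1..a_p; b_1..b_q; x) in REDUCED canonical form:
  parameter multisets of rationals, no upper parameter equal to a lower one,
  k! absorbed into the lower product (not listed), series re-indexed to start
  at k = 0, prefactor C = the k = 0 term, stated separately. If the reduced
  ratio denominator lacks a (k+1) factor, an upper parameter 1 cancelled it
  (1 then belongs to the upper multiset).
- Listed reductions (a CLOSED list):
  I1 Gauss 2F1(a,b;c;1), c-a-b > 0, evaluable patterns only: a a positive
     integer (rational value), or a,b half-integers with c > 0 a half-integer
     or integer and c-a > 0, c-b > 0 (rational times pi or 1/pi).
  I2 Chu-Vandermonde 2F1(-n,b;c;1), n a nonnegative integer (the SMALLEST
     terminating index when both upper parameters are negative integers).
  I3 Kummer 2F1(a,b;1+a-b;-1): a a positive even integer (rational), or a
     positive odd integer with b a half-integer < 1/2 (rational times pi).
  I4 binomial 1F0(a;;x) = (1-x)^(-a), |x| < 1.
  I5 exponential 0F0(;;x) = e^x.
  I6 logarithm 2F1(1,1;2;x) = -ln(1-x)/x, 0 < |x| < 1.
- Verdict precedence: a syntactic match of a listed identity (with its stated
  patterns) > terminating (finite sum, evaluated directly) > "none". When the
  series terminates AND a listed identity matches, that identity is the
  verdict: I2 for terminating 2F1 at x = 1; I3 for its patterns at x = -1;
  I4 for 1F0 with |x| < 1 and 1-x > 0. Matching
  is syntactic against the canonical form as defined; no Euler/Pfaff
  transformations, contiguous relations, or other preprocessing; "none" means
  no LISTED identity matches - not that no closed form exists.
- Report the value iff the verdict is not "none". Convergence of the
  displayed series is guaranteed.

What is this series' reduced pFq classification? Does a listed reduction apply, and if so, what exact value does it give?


Canonical form: C = -4/3 times 2F1 with upper {-7/3, 3/2}, lower {-4/7}, x = 1/2. Verdict: none - this 2F1 at x = 1/2 matches no listed pattern, and upper {-7/3, 3/2} holds no stopper.

First insight: x = (1/2) and the running product (prefactor -4/3) telescopes to a rising factorial.
Consecutive-term ratio: r(k) = (1/2) * (k-7/3) (k+3/2) / [(k-4/7) (k+1)] - rational; roots negated = parameters, x = (1/2), C = -4/3.


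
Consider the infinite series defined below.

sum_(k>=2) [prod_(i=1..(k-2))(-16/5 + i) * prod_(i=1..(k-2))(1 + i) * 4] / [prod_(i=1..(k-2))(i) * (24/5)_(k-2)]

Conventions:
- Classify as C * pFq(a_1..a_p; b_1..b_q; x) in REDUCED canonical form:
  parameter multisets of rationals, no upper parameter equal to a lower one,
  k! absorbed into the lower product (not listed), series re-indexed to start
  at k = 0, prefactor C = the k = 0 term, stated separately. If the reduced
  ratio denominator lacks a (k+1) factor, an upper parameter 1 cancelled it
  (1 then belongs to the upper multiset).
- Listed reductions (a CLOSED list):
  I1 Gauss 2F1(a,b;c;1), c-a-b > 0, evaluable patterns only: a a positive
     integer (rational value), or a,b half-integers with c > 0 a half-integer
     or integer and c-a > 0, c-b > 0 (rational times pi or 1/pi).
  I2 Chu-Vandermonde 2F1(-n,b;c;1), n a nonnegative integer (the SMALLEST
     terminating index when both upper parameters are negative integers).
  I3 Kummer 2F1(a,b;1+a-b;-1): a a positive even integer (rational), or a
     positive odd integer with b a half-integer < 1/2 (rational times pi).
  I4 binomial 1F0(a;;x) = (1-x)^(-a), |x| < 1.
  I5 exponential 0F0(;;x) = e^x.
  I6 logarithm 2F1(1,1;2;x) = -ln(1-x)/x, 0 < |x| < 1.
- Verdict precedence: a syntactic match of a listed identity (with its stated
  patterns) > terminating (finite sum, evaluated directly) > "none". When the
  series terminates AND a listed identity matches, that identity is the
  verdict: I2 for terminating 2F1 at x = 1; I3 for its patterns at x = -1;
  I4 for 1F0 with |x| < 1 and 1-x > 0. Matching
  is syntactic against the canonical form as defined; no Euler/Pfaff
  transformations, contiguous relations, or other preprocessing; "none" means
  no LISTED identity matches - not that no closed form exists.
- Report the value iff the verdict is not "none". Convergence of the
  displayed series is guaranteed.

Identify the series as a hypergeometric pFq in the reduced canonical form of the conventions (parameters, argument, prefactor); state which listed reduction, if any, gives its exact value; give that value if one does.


The series (x = 1) is 2F1: upper {-11/5, 2}, lower {24/5}, prefactor 4. Verdict: this is Gauss (I1, integer-parameter pattern) (x = 1: the Gamma ratio telescopes since c-a-b = 5 > 0 and a = 2 in Z>0). Value: 532/375.

Key step: x = 1 and the running product (prefactor 4) telescopes to a rising factorial.
Step ratio: r(k) = 1 * (k-11/5) (k+2) / [(k+24/5) (k+1)] - rational in k, leading ratio 1; with t_0 = 4, classification follows.


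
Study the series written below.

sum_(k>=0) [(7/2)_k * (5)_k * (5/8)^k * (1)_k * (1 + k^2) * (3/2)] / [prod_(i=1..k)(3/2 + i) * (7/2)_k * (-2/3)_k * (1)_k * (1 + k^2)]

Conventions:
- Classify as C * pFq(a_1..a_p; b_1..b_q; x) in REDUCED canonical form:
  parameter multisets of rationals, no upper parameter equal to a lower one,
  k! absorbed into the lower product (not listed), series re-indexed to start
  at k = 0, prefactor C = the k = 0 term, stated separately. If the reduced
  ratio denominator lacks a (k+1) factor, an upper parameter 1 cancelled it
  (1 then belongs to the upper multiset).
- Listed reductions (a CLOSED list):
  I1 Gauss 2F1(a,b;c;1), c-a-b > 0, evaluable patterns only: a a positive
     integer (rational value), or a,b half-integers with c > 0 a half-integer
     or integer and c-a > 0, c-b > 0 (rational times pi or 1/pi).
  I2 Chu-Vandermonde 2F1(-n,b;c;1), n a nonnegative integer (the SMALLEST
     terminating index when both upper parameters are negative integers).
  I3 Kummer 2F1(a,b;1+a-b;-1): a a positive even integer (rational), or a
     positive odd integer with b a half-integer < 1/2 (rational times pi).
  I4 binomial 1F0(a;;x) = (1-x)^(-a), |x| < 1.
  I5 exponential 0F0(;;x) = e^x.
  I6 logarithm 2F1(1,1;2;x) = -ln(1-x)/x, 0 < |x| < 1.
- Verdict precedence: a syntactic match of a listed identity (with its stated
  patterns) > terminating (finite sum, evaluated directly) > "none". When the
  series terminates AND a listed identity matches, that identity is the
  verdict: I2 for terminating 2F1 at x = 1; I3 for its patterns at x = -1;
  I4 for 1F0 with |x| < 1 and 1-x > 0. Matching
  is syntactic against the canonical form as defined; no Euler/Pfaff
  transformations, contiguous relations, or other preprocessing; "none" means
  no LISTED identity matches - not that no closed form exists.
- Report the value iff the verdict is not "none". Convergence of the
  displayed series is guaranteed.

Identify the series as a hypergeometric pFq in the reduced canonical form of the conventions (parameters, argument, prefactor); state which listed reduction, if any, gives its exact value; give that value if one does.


At argument 5/8: a 2F2 with upper {1, 5}, lower {-2/3, 5/2}, scaled by C = 3/2. Verdict: none. A 2F2 with upper {1, 5} fits none of I1-I6 at x = 5/8; the sum runs forever.

Key step: from the first term 3/2: the lower running product (C = 3/2) is a rising factorial.
Step ratio: r(k) = (5/8) * (k+1) (k+5) / [(k-2/3) (k+5/2) (k+1)] - rational in k, leading ratio (5/8); with t_0 = 3/2, classification follows.


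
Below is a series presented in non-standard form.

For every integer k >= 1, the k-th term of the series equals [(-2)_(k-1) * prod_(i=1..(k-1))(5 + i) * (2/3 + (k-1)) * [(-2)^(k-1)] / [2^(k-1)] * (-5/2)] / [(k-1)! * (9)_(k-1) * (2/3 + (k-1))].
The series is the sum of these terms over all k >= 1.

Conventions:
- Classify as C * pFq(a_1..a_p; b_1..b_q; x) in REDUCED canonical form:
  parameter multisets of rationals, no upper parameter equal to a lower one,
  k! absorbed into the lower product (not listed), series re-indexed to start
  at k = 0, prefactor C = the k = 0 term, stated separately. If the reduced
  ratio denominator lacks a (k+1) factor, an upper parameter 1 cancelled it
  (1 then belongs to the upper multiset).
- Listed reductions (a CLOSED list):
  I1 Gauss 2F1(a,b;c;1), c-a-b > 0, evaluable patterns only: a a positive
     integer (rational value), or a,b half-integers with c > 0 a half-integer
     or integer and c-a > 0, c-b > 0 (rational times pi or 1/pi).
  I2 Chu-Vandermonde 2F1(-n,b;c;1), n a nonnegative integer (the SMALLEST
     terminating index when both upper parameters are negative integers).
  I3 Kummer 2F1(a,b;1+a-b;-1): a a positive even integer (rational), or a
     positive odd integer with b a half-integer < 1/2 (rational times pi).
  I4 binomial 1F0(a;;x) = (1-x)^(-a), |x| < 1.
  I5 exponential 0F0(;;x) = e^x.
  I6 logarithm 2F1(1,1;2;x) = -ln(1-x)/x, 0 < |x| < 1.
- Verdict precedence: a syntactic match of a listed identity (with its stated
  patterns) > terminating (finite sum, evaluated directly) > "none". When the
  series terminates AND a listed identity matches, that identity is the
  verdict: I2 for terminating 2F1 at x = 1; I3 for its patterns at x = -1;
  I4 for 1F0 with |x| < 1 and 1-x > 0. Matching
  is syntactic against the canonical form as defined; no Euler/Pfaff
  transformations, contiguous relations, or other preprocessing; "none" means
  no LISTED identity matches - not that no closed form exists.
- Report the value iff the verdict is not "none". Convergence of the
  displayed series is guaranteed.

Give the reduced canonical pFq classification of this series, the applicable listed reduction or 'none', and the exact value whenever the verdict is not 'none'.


Key observation: x = (-1) and the two k-th powers (prefactor -5/2) combine into one argument.
Consecutive-term ratio: r(k) = (-1) * (k-2) (k+6) / [(k+9) (k+1)] - rational; roots negated = parameters, x = (-1), C = -5/2.

Classification (C = -5/2): 2F1 with upper {-2, 6}, lower {9}, argument x = -1. Verdict at x = -1: Kummer (I3) matches (x = -1; c = 9 equals 1+a-b for upper {-2, 6}: listed pattern). Sum: -7.


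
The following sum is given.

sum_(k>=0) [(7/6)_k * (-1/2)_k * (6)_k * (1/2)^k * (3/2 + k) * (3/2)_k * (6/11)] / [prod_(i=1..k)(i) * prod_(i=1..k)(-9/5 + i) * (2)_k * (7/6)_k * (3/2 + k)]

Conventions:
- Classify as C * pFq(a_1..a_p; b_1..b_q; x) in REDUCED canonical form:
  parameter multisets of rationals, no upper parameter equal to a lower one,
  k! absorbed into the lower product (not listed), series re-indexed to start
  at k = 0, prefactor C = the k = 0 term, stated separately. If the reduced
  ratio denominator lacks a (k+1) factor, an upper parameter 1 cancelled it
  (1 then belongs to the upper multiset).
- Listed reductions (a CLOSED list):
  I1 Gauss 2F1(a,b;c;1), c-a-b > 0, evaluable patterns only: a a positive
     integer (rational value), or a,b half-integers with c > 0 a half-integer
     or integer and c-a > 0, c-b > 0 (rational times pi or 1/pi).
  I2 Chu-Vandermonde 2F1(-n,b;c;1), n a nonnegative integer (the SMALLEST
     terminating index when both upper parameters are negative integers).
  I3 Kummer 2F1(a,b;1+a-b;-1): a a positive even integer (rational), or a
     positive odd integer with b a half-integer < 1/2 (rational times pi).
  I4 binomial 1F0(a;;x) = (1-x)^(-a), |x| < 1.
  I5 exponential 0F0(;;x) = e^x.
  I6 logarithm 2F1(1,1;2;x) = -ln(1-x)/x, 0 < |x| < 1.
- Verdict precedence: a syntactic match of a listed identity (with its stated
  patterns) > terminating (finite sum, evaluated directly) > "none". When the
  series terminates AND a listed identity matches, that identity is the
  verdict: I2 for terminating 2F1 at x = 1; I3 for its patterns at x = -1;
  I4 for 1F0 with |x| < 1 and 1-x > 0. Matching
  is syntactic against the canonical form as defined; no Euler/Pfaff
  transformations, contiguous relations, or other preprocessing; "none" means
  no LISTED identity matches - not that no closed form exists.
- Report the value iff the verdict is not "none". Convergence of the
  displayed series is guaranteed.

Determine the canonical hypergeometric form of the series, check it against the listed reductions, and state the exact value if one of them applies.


Canonical form: C = 6/11 times 3F2 with upper {-1/2, 3/2, 6}, lower {-4/5, 2}, x = 1/2. Verdict: none. Every listed pattern misses the 3F2 form at 1/2, upper {-1/2, 3/2, 6}.

Structural cue: t_0 being 6/11, the parameter 7/6 appears in both the upper and lower lists and cancels (alongside the other common factor).
Term ratio: r(k) = (1/2) * (k-1/2) (k+3/2) (k+6) / [(k-4/5) (k+2) (k+1)] - poly over poly, x = (1/2) from leading terms; C = 6/11 at k = 0.


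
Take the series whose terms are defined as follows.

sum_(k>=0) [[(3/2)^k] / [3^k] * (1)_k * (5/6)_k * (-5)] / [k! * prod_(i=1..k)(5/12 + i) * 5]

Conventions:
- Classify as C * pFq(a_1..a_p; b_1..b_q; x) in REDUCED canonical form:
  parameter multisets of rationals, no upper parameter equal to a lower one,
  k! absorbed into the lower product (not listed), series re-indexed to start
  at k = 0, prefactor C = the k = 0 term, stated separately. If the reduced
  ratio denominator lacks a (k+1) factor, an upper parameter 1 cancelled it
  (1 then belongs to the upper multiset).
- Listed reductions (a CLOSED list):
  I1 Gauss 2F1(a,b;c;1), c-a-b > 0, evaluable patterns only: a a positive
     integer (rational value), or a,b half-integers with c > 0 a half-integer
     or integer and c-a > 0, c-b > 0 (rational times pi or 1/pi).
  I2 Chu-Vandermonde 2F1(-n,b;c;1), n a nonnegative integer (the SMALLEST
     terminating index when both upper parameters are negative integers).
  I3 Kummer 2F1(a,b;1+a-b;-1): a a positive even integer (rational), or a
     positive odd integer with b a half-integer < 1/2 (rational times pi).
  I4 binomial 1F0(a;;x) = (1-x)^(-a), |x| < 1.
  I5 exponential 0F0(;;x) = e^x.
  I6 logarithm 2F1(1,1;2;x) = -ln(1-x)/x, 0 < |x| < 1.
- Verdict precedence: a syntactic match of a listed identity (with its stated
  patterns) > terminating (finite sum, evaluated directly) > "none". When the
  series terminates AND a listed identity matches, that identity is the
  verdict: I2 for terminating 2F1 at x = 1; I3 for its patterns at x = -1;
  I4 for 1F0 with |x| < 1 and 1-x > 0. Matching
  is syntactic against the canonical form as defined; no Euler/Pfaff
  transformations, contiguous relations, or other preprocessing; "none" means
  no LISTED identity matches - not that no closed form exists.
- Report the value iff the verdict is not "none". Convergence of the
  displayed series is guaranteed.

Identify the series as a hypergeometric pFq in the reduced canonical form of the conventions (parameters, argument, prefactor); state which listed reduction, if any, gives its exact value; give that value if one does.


Canonical form: C = -1 times 2F1 with upper {5/6, 1}, lower {17/12}, x = 1/2. Verdict: none - at argument 1/2 the multisets {5/6, 1} ; {17/12} match no listed identity.

Key observation: t_0 being -1, the two k-th powers (C = -1, x = 1/2) combine into one argument.
Ratio: r(k) = (1/2) * (k+5/6) (k+1) / [(k+17/12) (k+1)] - rational in k, leading ratio (1/2); with t_0 = -1, classification follows.


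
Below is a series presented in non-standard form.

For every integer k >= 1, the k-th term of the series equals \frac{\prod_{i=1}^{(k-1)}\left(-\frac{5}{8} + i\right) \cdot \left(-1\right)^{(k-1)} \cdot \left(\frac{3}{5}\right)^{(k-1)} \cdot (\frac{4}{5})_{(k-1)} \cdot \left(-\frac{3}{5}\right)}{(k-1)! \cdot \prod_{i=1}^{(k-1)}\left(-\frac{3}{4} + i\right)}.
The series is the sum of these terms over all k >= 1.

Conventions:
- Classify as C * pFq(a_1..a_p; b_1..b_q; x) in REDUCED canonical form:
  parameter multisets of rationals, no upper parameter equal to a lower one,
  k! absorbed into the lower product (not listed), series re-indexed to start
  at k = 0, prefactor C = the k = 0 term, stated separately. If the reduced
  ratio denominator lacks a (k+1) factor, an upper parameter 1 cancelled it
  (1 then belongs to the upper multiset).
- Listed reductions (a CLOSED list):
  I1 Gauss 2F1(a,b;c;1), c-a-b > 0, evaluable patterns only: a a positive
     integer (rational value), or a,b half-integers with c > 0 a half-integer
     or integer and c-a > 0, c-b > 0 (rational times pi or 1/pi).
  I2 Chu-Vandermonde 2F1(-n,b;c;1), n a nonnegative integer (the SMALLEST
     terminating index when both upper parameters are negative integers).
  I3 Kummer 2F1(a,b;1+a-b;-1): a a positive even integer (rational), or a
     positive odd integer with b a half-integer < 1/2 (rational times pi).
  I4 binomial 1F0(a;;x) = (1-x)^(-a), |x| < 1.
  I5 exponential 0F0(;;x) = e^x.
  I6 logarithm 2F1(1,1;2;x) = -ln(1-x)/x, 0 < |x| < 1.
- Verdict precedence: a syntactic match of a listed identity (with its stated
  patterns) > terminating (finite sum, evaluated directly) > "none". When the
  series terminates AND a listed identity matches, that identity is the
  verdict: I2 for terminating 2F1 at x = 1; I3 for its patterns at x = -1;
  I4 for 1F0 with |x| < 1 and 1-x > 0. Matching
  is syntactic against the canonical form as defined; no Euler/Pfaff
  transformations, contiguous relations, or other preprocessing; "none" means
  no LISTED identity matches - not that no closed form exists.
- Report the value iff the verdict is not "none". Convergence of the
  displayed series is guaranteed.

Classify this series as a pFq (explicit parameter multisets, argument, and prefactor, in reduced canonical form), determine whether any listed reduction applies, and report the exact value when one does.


Classification (C = -\frac{3}{5}): 2F1 with upper {\frac{3}{8}, \frac{4}{5}}, lower {\frac{1}{4}}, argument x = -\frac{3}{5}. Verdict: none here - no I1-I6 shape fits x = -\frac{3}{5} with lower {\frac{1}{4}}.

First insight: from the first term -\frac{3}{5}: the lower running product (C = -3/5) is a rising factorial.
Step ratio: r(k) = -\frac{3}{5} * (k+\frac{3}{8}) (k+\frac{4}{5}) / [(k+\frac{1}{4}) (k+1)] - rational; roots negated = parameters, x = -\frac{3}{5}, C = -\frac{3}{5}.


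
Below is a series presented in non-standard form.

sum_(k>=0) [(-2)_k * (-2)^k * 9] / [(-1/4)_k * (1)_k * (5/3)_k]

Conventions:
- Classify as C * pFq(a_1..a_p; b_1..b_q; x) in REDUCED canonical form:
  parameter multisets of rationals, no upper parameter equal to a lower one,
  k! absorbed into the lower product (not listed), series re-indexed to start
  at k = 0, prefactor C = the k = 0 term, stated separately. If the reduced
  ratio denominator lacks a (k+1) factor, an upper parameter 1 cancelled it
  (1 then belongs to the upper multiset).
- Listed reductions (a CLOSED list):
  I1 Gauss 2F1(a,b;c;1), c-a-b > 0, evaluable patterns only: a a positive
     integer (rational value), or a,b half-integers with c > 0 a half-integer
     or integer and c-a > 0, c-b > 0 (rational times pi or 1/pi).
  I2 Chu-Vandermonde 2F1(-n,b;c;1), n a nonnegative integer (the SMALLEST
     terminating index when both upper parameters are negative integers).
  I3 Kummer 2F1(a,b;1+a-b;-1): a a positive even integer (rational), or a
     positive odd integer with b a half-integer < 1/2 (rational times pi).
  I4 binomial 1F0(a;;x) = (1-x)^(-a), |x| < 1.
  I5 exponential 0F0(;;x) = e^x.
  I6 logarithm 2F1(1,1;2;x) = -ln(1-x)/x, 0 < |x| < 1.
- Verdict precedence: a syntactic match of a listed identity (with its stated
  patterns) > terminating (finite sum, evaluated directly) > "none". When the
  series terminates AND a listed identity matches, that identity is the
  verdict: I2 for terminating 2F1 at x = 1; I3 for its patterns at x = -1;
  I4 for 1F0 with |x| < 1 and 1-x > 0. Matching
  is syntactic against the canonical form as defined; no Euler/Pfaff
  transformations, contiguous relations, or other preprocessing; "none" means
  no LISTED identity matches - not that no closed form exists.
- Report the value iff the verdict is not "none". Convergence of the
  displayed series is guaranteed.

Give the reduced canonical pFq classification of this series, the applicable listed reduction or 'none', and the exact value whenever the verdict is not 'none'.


This is 9 * 1F2(-2; -1/4, 5/3; -2) in reduced canonical form. Verdict: terminating - no listed pattern fits, but -2 in the upper list cuts the series at k = 2; direct evaluation. Exact value: -603/5.

The tell: t_0 = 9 here, and (1)_k (C = 9, x = -2) is k! itself.
Step ratio: r(k) = (-2) * (k-2) / [(k-1/4) (k+5/3) (k+1)] - rational in k. x = (-2); t_0 = 9; negate the roots.


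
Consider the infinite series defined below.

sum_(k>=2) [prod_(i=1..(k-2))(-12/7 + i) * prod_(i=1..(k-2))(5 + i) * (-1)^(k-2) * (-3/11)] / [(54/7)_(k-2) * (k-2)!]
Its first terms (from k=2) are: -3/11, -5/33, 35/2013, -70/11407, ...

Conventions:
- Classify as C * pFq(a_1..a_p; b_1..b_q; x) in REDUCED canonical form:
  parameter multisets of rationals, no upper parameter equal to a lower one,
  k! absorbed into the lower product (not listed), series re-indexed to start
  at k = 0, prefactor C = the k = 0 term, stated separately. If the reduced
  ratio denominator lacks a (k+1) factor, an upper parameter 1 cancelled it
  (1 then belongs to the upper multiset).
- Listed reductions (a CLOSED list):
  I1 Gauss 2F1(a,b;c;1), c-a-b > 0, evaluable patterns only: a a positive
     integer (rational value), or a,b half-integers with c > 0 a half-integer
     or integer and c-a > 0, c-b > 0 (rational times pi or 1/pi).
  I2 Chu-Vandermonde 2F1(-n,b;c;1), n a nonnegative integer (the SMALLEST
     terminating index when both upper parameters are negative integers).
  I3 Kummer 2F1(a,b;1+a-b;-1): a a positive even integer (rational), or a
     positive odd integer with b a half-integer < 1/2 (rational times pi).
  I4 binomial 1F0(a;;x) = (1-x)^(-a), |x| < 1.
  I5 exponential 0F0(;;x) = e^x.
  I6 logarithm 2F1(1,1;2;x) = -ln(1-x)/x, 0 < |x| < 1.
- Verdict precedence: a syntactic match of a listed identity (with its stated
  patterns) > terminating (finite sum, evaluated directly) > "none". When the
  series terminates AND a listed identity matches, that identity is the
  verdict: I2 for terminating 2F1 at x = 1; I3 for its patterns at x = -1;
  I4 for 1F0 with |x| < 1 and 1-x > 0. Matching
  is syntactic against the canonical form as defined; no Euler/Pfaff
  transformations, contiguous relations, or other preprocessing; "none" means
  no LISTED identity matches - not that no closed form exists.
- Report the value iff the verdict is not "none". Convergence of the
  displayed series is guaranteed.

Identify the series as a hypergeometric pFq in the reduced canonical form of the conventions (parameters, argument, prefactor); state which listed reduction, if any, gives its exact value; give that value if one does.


Key step: from the first term -3/11: the running product (prefactor -3/11) telescopes to a rising factorial.
Term ratio: r(k) = (-1) * (k-5/7) (k+6) / [(k+54/7) (k+1)] - rational in k. x = (-1); t_0 = -3/11; negate the roots.

This is -3/11 * 2F1(-5/7, 6; 54/7; -1) in reduced canonical form. Verdict: this is Kummer's theorem (I3) (x = -1; c = 54/7 equals 1+a-b for upper {-5/7, 6}: listed pattern). Hence: -141/343.


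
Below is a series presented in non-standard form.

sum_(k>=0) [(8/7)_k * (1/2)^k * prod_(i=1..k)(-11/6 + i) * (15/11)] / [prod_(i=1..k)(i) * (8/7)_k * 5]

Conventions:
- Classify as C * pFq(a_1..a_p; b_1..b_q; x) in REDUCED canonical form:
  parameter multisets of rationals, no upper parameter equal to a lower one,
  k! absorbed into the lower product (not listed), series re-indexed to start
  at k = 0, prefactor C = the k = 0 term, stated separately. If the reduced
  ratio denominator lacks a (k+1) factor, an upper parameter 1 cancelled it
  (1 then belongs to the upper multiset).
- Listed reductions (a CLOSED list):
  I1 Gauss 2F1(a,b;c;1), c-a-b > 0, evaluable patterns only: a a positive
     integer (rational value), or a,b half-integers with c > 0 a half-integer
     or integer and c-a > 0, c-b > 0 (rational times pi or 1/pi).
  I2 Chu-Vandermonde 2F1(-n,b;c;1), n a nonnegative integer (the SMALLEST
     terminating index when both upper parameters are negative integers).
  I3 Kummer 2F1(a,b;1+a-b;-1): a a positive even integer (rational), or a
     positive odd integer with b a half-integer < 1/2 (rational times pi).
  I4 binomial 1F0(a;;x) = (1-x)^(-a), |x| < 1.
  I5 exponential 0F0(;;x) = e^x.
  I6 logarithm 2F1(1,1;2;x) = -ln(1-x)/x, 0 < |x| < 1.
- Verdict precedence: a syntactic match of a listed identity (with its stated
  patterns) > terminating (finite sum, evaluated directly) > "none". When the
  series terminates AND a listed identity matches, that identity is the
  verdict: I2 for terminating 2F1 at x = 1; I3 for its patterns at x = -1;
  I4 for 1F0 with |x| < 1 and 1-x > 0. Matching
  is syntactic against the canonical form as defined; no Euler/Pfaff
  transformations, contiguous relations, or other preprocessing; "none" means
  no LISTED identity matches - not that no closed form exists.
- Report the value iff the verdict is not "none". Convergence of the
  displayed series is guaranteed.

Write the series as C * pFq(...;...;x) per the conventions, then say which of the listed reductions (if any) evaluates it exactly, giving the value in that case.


Structural cue: with t_0 = 3/11, the running product (C = 3/11, x = 1/2) telescopes to a rising factorial.
Ratio: r(k) = (1/2) * (k-5/6) / [(k+1)] - poly over poly, x = (1/2) from leading terms; C = 3/11 at k = 0.

With C = 3/11: the canonical form is 1F0(-5/6; -; 1/2). Verdict: the I4 binomial reduction applies (the 1F0 binomial series: exponent 5/6, x = 1/2). Hence: (3/11) * (1/2)^(5/6).


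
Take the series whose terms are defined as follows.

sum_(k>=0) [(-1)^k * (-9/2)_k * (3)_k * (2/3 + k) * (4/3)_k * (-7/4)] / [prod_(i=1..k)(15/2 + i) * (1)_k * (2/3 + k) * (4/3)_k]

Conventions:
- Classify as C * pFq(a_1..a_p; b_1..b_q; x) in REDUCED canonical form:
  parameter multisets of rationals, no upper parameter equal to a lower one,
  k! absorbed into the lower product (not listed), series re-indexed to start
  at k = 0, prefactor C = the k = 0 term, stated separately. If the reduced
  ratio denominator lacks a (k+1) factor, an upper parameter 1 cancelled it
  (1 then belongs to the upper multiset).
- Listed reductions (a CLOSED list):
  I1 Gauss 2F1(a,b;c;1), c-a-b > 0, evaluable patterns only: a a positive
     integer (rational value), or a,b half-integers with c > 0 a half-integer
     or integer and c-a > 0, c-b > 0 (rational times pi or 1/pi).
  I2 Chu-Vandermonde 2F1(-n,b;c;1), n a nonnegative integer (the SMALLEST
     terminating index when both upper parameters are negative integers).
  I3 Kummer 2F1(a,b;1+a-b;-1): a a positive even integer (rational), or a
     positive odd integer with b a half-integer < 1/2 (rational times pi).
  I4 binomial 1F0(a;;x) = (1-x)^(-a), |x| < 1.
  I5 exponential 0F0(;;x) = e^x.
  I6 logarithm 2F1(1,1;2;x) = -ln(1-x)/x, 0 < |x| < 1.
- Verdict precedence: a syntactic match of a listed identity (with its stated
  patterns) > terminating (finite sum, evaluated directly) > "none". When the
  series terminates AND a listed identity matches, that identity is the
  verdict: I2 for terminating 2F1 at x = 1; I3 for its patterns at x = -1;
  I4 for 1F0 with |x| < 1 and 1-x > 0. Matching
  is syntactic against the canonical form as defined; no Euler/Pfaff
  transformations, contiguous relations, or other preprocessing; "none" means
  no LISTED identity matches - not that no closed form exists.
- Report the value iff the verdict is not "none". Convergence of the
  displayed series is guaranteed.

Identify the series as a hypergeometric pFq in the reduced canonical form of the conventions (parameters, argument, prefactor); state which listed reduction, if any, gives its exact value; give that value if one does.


Prefactor -7/4, argument -1: 2F1 with upper {-9/2, 3} over lower {17/2}. Verdict: Kummer (I3) matches (x = -1; c = 17/2 equals 1+a-b for upper {-9/2, 3}: listed pattern). Its exact value is (-315315/131072) * pi.

Key observation: t_0 = -7/4 here, and (1)_k (C = -7/4) is k! itself.
Ratio: r(k) = (-1) * (k-9/2) (k+3) / [(k+17/2) (k+1)] - rational in k. x = (-1); t_0 = -7/4; negate the roots.


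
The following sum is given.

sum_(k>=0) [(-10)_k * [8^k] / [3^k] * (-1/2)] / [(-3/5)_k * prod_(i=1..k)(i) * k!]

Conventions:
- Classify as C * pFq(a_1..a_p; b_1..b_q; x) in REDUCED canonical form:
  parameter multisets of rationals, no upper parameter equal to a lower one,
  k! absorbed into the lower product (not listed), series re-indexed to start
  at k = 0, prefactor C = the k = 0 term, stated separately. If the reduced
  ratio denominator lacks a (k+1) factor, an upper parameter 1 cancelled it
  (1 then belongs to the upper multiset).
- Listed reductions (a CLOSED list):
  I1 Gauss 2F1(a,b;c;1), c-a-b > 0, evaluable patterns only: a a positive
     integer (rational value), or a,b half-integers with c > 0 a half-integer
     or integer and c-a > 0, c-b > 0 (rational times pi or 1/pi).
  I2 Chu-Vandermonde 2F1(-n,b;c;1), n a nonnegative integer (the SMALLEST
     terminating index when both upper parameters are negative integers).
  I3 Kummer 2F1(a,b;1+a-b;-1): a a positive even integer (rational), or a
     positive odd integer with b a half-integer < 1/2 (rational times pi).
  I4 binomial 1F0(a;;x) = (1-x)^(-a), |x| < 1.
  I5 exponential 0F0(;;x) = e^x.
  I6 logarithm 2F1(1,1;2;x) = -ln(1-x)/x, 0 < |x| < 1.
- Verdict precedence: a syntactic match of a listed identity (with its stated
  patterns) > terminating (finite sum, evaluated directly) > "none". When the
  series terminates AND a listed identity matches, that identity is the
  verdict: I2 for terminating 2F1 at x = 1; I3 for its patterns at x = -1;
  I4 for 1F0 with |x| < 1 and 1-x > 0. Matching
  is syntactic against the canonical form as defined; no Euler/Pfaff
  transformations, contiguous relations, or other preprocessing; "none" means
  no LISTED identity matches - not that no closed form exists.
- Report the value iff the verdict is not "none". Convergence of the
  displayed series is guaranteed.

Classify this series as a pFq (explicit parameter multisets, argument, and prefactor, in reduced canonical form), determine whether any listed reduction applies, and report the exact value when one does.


Classification (C = -1/2): 1F2 with upper {-10}, lower {-3/5, 1}, argument x = 8/3. Verdict: terminating. (-10)_k vanishes past k = 10, leaving a 11-term sum, computed directly. Value: -444879767478115217/16549792031576034.

Key observation: t_0 = -1/2 here, and the product of the first k integers (C = -1/2) is k!.
Term ratio: r(k) = (8/3) * (k-10) / [(k-3/5) (k+1) (k+1)] - rational in k, leading ratio (8/3); with t_0 = -1/2, classification follows.


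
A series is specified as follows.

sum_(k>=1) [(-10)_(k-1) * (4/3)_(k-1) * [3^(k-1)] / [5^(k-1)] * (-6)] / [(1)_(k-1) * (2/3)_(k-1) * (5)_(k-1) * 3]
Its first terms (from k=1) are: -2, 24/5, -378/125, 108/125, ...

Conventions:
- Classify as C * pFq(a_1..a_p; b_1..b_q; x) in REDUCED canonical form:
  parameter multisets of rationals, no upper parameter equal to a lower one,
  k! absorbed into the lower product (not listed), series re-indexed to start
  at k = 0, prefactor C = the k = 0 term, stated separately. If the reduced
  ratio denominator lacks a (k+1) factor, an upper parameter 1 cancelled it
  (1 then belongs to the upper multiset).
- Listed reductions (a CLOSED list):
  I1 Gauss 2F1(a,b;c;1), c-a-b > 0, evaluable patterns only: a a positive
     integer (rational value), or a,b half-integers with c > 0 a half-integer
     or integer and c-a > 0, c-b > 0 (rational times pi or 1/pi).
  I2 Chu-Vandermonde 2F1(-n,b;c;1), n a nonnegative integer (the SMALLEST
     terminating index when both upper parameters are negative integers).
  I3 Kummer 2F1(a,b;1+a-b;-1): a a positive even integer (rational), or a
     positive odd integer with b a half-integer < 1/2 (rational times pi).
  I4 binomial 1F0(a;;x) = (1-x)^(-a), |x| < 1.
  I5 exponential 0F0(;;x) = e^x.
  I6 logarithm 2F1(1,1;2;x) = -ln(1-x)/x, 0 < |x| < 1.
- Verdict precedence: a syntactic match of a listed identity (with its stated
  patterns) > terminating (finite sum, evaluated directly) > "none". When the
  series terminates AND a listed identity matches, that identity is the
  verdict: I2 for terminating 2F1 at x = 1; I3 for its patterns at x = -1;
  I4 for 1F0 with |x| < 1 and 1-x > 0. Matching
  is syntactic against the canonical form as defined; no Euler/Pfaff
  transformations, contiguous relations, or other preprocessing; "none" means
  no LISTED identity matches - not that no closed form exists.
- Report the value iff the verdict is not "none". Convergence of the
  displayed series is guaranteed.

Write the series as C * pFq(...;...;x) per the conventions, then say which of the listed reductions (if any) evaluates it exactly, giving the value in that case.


This is -2 * 2F2(-10, 4/3; 2/3, 5; 3/5) in reduced canonical form. Verdict: terminating - upper parameter -10 makes this a finite sum (last index 10), evaluated exactly. Exact value: 573694439448259/1108431542968750.

Structural cue: t_0 = -2 here, and (1)_k (C = -2, x = 3/5) is k! itself.
Consecutive-term ratio: r(k) = (3/5) * (k-10) (k+4/3) / [(k+2/3) (k+5) (k+1)] ; factor over Q: parameters, x = (3/5), and C = -2.


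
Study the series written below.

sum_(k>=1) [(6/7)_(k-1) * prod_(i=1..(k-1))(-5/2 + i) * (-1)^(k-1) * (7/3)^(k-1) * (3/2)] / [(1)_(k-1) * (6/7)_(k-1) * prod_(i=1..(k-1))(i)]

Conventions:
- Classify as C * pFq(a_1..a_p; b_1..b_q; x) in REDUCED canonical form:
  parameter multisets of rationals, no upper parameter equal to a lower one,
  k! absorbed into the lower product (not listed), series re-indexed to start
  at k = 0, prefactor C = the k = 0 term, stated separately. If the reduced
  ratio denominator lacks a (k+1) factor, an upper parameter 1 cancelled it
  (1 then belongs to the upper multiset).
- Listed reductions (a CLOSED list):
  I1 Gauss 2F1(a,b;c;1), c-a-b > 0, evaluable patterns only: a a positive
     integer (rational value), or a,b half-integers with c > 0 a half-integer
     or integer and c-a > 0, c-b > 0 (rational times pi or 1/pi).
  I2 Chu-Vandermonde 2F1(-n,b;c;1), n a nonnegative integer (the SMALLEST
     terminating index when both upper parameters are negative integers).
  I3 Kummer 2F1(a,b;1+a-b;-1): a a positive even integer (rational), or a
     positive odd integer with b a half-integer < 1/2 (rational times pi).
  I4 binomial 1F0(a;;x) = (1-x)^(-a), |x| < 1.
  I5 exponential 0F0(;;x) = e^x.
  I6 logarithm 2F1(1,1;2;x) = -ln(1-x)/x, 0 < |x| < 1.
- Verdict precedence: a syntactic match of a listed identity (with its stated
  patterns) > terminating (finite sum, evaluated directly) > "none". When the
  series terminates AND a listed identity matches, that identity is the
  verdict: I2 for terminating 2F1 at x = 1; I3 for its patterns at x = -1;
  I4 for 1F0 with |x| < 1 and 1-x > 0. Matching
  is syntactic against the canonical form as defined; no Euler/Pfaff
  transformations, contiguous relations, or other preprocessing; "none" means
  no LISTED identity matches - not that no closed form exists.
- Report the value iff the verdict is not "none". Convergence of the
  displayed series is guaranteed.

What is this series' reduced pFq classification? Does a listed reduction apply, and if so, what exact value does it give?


Canonical form: C = 3/2 times 1F1 with upper {-3/2}, lower {1}, x = -7/3. Verdict: no listed reduction: x = -7/3 and upper {-3/2} fail every I1-I6 pattern.

Key observation: t_0 being 3/2, the product of the first k integers (C = 3/2) is k!.
Ratio: r(k) = (-7/3) * (k-3/2) / [(k+1) (k+1)] - rational in k. x = (-7/3); t_0 = 3/2; negate the roots.


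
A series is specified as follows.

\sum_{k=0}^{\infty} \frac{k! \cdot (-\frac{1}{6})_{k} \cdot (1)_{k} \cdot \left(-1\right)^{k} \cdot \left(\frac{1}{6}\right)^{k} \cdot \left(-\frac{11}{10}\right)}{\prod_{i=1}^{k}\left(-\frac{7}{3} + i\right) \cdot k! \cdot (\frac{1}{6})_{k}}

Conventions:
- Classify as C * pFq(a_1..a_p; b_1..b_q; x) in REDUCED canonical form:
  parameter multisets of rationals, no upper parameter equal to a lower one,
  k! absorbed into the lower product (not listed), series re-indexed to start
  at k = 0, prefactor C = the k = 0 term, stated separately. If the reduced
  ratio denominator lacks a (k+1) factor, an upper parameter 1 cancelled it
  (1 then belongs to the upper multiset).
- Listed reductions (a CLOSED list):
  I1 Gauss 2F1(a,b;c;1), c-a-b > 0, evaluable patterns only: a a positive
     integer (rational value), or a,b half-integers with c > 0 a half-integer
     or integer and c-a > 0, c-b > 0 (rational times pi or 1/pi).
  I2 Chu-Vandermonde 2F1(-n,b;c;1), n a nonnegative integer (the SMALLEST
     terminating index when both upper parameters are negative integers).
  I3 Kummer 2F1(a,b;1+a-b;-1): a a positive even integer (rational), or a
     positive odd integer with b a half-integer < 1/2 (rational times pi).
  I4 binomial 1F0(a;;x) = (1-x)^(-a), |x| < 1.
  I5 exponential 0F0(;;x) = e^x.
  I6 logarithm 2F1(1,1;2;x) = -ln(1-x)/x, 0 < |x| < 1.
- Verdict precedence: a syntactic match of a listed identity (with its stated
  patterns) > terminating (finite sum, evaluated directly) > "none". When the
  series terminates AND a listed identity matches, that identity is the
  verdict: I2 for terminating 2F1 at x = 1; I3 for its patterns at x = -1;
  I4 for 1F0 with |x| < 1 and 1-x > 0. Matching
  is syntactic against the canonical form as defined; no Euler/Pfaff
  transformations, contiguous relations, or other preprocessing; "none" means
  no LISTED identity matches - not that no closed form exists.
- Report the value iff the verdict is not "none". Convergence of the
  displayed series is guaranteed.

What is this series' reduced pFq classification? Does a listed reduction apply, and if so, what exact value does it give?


The series (x = -\frac{1}{6}) is 3F2: upper {-\frac{1}{6}, 1, 1}, lower {-\frac{4}{3}, \frac{1}{6}}, prefactor -\frac{11}{10}. Verdict: none. No listed pattern accepts 3F2(-\frac{1}{6}, 1, 1; -\frac{4}{3}, \frac{1}{6}; -\frac{1}{6}).

The tell: with t_0 = -\frac{11}{10}, the factorial ratio (C = -11/10, x = -1/6) (k+a-1)!/(a-1)! is a rising factorial (a)_k.
Term ratio: r(k) = -\frac{1}{6} * (k-\frac{1}{6}) (k+1) (k+1) / [(k-\frac{4}{3}) (k+\frac{1}{6}) (k+1)] - rational in k. x = -\frac{1}{6}; t_0 = -\frac{11}{10}; negate the roots.


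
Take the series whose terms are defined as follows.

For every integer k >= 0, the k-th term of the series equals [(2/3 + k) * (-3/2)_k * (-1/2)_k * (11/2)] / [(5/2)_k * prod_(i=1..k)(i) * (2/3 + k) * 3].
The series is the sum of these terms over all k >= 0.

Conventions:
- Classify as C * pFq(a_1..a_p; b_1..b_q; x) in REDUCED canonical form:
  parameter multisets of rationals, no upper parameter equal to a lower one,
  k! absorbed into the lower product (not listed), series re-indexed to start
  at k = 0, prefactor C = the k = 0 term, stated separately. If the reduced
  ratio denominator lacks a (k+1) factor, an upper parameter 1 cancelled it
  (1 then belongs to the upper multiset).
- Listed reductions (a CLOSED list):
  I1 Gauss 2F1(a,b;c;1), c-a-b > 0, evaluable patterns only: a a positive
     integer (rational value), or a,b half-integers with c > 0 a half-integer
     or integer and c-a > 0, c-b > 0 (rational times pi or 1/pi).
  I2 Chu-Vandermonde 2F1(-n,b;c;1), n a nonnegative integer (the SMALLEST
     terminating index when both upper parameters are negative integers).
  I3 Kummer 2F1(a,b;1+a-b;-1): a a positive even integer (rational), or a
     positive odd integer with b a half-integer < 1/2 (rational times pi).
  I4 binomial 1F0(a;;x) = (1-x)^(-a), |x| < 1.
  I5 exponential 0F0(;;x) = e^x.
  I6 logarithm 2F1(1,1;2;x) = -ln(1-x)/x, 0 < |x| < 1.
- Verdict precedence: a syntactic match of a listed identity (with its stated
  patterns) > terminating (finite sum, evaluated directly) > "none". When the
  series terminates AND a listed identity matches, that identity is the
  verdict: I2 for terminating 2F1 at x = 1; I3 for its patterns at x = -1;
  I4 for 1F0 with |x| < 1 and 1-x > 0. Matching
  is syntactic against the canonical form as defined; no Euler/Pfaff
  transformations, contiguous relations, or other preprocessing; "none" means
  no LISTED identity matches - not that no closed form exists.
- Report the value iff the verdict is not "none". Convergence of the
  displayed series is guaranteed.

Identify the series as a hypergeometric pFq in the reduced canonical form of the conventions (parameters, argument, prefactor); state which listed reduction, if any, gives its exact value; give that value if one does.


This is 11/6 * 2F1(-3/2, -1/2; 5/2; 1) in reduced canonical form. Verdict (x = 1): Gauss's theorem I1 (half-integer case) applies (x = 1; upper {-3/2, -1/2} half-integers, c = 5/2 in the evaluable pattern). Sum: (385/512) * pi.

Key observation: t_0 = 11/6 here, and the constant factors (C = 11/6, x = 1) combine into one prefactor.
Ratio: r(k) = 1 * (k-3/2) (k-1/2) / [(k+5/2) (k+1)] ; factor over Q: parameters, x = 1, and C = 11/6.
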